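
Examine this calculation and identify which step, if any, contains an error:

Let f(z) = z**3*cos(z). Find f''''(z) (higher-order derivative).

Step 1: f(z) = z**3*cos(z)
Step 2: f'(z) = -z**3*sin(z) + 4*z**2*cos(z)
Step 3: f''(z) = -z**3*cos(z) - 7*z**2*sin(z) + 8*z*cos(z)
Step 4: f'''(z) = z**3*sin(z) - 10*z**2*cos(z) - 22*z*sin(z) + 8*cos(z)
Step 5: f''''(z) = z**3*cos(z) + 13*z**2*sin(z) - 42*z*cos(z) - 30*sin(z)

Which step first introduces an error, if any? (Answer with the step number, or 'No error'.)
Step 2

Step 2 is incorrect due to a wrong coefficient.
The step shows: -z**3*sin(z) + 4*z**2*cos(z)
The correct value should be: -z**3*sin(z) + 3*z**2*cos(z)

Explanation: The coefficient 3 was incorrectly written as 4: the term 3*z**2*cos(z) was incorrectly written as 4*z**2*cos(z)
The later steps are derived from this incorrect expression, so the error originates in Step 2.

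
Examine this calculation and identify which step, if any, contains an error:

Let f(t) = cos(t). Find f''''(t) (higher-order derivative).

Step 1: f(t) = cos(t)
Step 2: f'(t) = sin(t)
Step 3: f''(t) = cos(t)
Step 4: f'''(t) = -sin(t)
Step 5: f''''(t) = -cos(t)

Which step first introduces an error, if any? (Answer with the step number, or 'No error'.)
Step 2

Step 2 is incorrect due to a sign flip.
The step shows: sin(t)
The correct value should be: -sin(t)

Explanation: The sign of the whole expression was flipped: the term -sin(t) was incorrectly written as sin(t)
The later steps are derived from this incorrect expression, so the error originates in Step 2.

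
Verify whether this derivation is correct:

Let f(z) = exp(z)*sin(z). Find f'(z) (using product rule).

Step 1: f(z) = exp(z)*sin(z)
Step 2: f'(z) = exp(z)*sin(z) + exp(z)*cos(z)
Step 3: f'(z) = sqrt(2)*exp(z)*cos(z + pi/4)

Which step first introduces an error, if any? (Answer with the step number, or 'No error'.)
Step 3

Step 3 is incorrect due to a wrong trig function.
The step shows: sqrt(2)*exp(z)*cos(z + pi/4)
The correct value should be: sqrt(2)*exp(z)*sin(z + pi/4)

Explanation: sin(z + pi/4) was incorrectly written as cos(z + pi/4): the term sqrt(2)*exp(z)*sin(z + pi/4) was incorrectly written as sqrt(2)*exp(z)*cos(z + pi/4)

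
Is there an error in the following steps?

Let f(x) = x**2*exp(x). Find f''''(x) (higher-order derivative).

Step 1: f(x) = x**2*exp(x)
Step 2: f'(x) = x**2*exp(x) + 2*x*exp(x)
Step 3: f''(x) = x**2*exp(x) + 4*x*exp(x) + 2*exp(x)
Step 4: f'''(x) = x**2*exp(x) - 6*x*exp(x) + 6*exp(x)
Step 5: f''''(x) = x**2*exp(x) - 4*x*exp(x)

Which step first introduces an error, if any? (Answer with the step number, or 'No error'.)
Step 4

Step 4 is incorrect due to a sign flip.
The step shows: x**2*exp(x) - 6*x*exp(x) + 6*exp(x)
The correct value should be: x**2*exp(x) + 6*x*exp(x) + 6*exp(x)

Explanation: The sign of one term was flipped: the term 6*x*exp(x) was incorrectly written as -6*x*exp(x)
The later steps are derived from this incorrect expression, so the error originates in Step 4.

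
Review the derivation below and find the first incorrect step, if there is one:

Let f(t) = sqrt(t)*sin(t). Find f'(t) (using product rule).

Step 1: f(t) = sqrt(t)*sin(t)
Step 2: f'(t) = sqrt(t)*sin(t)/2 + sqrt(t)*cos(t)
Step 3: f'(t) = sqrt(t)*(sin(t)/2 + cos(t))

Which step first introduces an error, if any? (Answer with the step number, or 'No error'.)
Step 2

Step 2 is incorrect due to a wrong exponent.
The step shows: sqrt(t)*sin(t)/2 + sqrt(t)*cos(t)
The correct value should be: sqrt(t)*cos(t) + sin(t)/(2*sqrt(t))

Explanation: The exponent -1/2 on t was incorrectly written as 1/2: the term sin(t)/(2*sqrt(t)) was incorrectly written as sqrt(t)*sin(t)/2
The later steps are derived from this incorrect expression, so the error originates in Step 2.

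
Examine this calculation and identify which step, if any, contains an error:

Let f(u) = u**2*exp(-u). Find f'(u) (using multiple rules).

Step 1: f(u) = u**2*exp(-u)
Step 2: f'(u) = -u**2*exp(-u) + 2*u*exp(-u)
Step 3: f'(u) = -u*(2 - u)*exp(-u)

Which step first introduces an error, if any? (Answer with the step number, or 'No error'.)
Step 3

Step 3 is incorrect due to a sign flip.
The step shows: -u*(2 - u)*exp(-u)
The correct value should be: u*(2 - u)*exp(-u)

Explanation: The sign of the whole expression was flipped: the term u*(2 - u)*exp(-u) was incorrectly written as -u*(2 - u)*exp(-u)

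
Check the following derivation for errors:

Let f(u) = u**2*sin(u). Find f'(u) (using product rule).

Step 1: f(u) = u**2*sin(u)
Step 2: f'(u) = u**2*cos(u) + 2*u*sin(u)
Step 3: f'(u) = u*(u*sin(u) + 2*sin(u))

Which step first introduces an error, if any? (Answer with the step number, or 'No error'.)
Step 3

Step 3 is incorrect due to a wrong trig function.
The step shows: u*(u*sin(u) + 2*sin(u))
The correct value should be: u*(u*cos(u) + 2*sin(u))

Explanation: cos(u) was incorrectly written as sin(u): the term u*(u*cos(u) + 2*sin(u)) was incorrectly written as u*(u*sin(u) + 2*sin(u))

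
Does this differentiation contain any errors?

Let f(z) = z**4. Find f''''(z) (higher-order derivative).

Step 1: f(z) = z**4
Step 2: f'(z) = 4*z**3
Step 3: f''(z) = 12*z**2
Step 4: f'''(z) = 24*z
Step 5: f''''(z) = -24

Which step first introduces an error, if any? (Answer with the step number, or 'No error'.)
Step 5

Step 5 is incorrect due to a sign flip.
The step shows: -24
The correct value should be: 24

Explanation: The sign of the whole expression was flipped: the term 24 was incorrectly written as -24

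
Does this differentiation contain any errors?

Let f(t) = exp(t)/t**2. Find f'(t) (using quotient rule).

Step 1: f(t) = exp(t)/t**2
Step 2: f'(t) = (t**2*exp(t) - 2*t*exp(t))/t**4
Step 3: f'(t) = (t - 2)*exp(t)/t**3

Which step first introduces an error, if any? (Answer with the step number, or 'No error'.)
No error

All steps in this derivation are correct.
The final answer f'(t) = (t - 2)*exp(t)/t**3 is valid.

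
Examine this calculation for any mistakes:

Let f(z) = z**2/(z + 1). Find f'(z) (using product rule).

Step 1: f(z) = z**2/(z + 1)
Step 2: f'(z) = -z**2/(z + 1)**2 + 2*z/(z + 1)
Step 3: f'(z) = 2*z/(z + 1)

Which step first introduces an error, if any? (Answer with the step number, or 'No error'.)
Step 3

Step 3 is incorrect due to a dropped term.
The step shows: 2*z/(z + 1)
The correct value should be: -z**2/(z**2 + 2*z + 1) + 2*z/(z + 1)

Explanation: A term was dropped: the term -z**2/(z**2 + 2*z + 1) was incorrectly omitted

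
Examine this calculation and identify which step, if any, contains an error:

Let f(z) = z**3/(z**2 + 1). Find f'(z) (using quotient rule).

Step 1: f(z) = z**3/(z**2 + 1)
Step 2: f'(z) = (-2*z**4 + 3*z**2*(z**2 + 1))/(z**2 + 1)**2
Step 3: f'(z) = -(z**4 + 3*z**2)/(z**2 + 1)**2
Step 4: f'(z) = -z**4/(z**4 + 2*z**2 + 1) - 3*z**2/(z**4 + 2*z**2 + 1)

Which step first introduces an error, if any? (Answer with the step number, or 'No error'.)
Step 3

Step 3 is incorrect due to a sign flip.
The step shows: -(z**4 + 3*z**2)/(z**2 + 1)**2
The correct value should be: (z**4 + 3*z**2)/(z**2 + 1)**2

Explanation: The sign of the whole expression was flipped: the term (z**4 + 3*z**2)/(z**2 + 1)**2 was incorrectly written as -(z**4 + 3*z**2)/(z**2 + 1)**2
The later steps are derived from this incorrect expression, so the error originates in Step 3.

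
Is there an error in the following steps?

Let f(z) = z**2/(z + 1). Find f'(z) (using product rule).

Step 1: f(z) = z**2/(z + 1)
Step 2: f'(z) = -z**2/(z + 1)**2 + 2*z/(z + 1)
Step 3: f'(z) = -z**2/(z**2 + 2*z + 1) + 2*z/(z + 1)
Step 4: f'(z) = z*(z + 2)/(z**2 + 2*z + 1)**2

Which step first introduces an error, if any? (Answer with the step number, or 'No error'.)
Step 4

Step 4 is incorrect due to a wrong exponent.
The step shows: z*(z + 2)/(z**2 + 2*z + 1)**2
The correct value should be: z*(z + 2)/(z**2 + 2*z + 1)

Explanation: The exponent -1 on z**2 + 2*z + 1 was incorrectly written as -2: the term z*(z + 2)/(z**2 + 2*z + 1) was incorrectly written as z*(z + 2)/(z**2 + 2*z + 1)**2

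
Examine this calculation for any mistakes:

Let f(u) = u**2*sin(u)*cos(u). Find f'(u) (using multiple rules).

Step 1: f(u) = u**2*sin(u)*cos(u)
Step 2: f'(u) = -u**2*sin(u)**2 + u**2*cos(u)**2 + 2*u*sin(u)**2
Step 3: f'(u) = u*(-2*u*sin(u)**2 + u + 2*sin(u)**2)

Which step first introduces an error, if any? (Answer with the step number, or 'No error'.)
Step 2

Step 2 is incorrect due to a wrong trig function.
The step shows: -u**2*sin(u)**2 + u**2*cos(u)**2 + 2*u*sin(u)**2
The correct value should be: -u**2*sin(u)**2 + u**2*cos(u)**2 + 2*u*sin(u)*cos(u)

Explanation: cos(u) was incorrectly written as sin(u): the term 2*u*sin(u)*cos(u) was incorrectly written as 2*u*sin(u)**2
The later steps are derived from this incorrect expression, so the error originates in Step 2.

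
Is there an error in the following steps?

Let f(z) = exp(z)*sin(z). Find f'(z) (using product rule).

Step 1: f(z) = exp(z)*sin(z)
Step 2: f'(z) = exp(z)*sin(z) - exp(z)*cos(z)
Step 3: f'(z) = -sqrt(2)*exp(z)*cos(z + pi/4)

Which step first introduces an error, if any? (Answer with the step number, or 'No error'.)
Step 2

Step 2 is incorrect due to a sign flip.
The step shows: exp(z)*sin(z) - exp(z)*cos(z)
The correct value should be: exp(z)*sin(z) + exp(z)*cos(z)

Explanation: The sign of one term was flipped: the term exp(z)*cos(z) was incorrectly written as -exp(z)*cos(z)
The later steps are derived from this incorrect expression, so the error originates in Step 2.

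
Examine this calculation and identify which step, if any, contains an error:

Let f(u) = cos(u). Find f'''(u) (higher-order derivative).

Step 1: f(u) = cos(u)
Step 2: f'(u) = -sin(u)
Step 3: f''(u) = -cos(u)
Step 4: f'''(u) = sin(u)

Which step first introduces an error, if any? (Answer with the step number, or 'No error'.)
No error

All steps in this derivation are correct.
The final answer f'''(u) = sin(u) is valid.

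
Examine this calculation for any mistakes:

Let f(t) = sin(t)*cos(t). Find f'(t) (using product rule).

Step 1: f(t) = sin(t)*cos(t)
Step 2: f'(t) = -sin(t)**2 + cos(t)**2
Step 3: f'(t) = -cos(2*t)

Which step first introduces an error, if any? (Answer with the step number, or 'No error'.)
Step 3

Step 3 is incorrect due to a sign flip.
The step shows: -cos(2*t)
The correct value should be: cos(2*t)

Explanation: The sign of the whole expression was flipped: the term cos(2*t) was incorrectly written as -cos(2*t)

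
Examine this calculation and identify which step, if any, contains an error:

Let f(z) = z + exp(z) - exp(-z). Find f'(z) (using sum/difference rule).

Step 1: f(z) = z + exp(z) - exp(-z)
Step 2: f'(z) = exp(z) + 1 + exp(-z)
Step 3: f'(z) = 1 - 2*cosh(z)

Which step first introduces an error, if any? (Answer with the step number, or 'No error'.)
Step 3

Step 3 is incorrect due to a sign flip.
The step shows: 1 - 2*cosh(z)
The correct value should be: 2*cosh(z) + 1

Explanation: The sign of one term was flipped: the term 2*cosh(z) was incorrectly written as -2*cosh(z)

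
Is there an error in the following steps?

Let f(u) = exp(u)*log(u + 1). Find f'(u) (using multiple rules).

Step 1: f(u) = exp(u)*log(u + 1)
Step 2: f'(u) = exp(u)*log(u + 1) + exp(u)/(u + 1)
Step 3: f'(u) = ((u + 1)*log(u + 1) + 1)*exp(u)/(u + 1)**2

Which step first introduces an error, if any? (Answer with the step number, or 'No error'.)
Step 3

Step 3 is incorrect due to a wrong exponent.
The step shows: ((u + 1)*log(u + 1) + 1)*exp(u)/(u + 1)**2
The correct value should be: ((u + 1)*log(u + 1) + 1)*exp(u)/(u + 1)

Explanation: The exponent -1 on u + 1 was incorrectly written as -2: the term ((u + 1)*log(u + 1) + 1)*exp(u)/(u + 1) was incorrectly written as ((u + 1)*log(u + 1) + 1)*exp(u)/(u + 1)**2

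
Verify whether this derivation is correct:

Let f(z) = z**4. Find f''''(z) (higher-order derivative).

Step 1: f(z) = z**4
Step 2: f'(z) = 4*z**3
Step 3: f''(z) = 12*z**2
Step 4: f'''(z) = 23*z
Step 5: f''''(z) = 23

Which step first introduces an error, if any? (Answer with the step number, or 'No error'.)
Step 4

Step 4 is incorrect due to a wrong coefficient.
The step shows: 23*z
The correct value should be: 24*z

Explanation: The coefficient 24 was incorrectly written as 23: the term 24*z was incorrectly written as 23*z
The later steps are derived from this incorrect expression, so the error originates in Step 4.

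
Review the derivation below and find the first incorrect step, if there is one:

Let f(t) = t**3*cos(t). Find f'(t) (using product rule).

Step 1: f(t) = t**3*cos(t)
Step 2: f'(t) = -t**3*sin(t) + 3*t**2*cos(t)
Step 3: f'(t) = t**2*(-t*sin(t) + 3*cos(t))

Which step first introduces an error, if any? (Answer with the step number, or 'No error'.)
No error

All steps in this derivation are correct.
The final answer f'(t) = t**2*(-t*sin(t) + 3*cos(t)) is valid.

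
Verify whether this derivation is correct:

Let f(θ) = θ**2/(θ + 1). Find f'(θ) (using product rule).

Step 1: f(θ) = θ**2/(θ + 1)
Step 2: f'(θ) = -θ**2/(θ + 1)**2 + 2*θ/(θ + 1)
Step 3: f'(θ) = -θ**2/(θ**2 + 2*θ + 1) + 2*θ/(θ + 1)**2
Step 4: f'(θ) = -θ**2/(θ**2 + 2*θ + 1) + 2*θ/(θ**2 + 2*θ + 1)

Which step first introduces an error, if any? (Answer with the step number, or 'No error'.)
Step 3

Step 3 is incorrect due to a wrong exponent.
The step shows: -θ**2/(θ**2 + 2*θ + 1) + 2*θ/(θ + 1)**2
The correct value should be: -θ**2/(θ**2 + 2*θ + 1) + 2*θ/(θ + 1)

Explanation: The exponent -1 on θ + 1 was incorrectly written as -2: the term 2*θ/(θ + 1) was incorrectly written as 2*θ/(θ + 1)**2
The later steps are derived from this incorrect expression, so the error originates in Step 3.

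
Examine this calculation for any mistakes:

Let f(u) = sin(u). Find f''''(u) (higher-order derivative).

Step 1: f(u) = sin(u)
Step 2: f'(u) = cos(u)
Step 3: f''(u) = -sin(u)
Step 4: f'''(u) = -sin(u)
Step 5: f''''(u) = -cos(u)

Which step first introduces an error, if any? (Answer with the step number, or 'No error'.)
Step 4

Step 4 is incorrect due to a wrong trig function.
The step shows: -sin(u)
The correct value should be: -cos(u)

Explanation: cos(u) was incorrectly written as sin(u): the term -cos(u) was incorrectly written as -sin(u)
The later steps are derived from this incorrect expression, so the error originates in Step 4.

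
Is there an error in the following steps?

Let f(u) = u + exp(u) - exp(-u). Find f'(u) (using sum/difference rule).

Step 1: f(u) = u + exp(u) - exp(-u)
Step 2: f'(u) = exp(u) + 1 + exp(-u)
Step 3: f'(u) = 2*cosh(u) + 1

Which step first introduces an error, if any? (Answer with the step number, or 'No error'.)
No error

All steps in this derivation are correct.
The final answer f'(u) = 2*cosh(u) + 1 is valid.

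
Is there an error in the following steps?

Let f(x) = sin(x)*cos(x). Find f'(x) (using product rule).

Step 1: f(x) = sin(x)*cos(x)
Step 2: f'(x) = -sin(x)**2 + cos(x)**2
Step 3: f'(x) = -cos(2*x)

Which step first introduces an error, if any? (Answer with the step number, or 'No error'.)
Step 3

Step 3 is incorrect due to a sign flip.
The step shows: -cos(2*x)
The correct value should be: cos(2*x)

Explanation: The sign of the whole expression was flipped: the term cos(2*x) was incorrectly written as -cos(2*x)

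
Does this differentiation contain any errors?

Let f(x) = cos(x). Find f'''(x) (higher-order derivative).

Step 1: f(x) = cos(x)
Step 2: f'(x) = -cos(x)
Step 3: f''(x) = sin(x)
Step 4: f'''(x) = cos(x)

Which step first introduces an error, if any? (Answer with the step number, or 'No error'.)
Step 2

Step 2 is incorrect due to a wrong trig function.
The step shows: -cos(x)
The correct value should be: -sin(x)

Explanation: sin(x) was incorrectly written as cos(x): the term -sin(x) was incorrectly written as -cos(x)
The later steps are derived from this incorrect expression, so the error originates in Step 2.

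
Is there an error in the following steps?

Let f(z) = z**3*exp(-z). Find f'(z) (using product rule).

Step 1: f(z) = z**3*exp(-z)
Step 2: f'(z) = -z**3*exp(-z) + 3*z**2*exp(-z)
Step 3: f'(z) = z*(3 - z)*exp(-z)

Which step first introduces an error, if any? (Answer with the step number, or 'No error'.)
Step 3

Step 3 is incorrect due to a wrong exponent.
The step shows: z*(3 - z)*exp(-z)
The correct value should be: z**2*(3 - z)*exp(-z)

Explanation: The exponent 2 on z was incorrectly written as 1: the term z**2*(3 - z)*exp(-z) was incorrectly written as z*(3 - z)*exp(-z)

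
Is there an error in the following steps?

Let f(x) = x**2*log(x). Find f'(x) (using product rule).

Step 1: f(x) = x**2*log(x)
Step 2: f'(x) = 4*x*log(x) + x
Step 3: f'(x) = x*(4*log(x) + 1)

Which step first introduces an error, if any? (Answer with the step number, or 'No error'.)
Step 2

Step 2 is incorrect due to a wrong coefficient.
The step shows: 4*x*log(x) + x
The correct value should be: 2*x*log(x) + x

Explanation: The coefficient 2 was incorrectly written as 4: the term 2*x*log(x) was incorrectly written as 4*x*log(x)
The later steps are derived from this incorrect expression, so the error originates in Step 2.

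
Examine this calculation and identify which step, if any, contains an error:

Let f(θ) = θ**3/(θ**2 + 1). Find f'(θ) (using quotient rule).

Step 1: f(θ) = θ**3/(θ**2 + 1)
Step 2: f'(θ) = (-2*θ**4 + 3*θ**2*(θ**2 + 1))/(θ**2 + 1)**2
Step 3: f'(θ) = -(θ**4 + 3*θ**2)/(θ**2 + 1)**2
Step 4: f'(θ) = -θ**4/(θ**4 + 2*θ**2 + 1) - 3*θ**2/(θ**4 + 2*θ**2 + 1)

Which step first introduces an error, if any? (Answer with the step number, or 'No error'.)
Step 3

Step 3 is incorrect due to a sign flip.
The step shows: -(θ**4 + 3*θ**2)/(θ**2 + 1)**2
The correct value should be: (θ**4 + 3*θ**2)/(θ**2 + 1)**2

Explanation: The sign of the whole expression was flipped: the term (θ**4 + 3*θ**2)/(θ**2 + 1)**2 was incorrectly written as -(θ**4 + 3*θ**2)/(θ**2 + 1)**2
The later steps are derived from this incorrect expression, so the error originates in Step 3.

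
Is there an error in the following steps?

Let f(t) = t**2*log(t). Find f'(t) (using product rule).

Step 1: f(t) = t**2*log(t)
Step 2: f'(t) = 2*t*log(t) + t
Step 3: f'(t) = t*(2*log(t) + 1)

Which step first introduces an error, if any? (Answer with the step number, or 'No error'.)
No error

All steps in this derivation are correct.
The final answer f'(t) = t*(2*log(t) + 1) is valid.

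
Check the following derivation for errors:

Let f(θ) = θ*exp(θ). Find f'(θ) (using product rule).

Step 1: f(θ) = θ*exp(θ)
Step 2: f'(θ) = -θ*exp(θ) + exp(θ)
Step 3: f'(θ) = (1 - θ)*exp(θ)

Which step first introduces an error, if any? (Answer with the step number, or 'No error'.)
Step 2

Step 2 is incorrect due to a sign flip.
The step shows: -θ*exp(θ) + exp(θ)
The correct value should be: θ*exp(θ) + exp(θ)

Explanation: The sign of one term was flipped: the term θ*exp(θ) was incorrectly written as -θ*exp(θ)
The later steps are derived from this incorrect expression, so the error originates in Step 2.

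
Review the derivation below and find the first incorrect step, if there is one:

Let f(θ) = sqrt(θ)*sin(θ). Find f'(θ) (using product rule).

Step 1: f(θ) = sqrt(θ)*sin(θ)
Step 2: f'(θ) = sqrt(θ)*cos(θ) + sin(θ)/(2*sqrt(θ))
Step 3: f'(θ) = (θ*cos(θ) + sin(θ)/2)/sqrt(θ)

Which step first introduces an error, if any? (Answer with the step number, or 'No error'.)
No error

All steps in this derivation are correct.
The final answer f'(θ) = (θ*cos(θ) + sin(θ)/2)/sqrt(θ) is valid.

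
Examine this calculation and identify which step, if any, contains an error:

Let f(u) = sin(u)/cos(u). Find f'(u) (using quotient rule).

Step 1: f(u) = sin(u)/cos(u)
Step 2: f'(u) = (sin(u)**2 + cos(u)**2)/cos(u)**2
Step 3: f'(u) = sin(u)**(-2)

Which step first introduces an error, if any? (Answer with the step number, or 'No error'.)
Step 3

Step 3 is incorrect due to a wrong trig function.
The step shows: sin(u)**(-2)
The correct value should be: cos(u)**(-2)

Explanation: cos(u) was incorrectly written as sin(u): the term cos(u)**(-2) was incorrectly written as sin(u)**(-2)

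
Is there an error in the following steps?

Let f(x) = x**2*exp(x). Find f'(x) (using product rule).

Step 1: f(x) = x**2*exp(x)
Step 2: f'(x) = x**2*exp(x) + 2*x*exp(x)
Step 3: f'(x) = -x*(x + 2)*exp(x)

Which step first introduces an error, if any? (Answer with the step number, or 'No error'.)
Step 3

Step 3 is incorrect due to a sign flip.
The step shows: -x*(x + 2)*exp(x)
The correct value should be: x*(x + 2)*exp(x)

Explanation: The sign of the whole expression was flipped: the term x*(x + 2)*exp(x) was incorrectly written as -x*(x + 2)*exp(x)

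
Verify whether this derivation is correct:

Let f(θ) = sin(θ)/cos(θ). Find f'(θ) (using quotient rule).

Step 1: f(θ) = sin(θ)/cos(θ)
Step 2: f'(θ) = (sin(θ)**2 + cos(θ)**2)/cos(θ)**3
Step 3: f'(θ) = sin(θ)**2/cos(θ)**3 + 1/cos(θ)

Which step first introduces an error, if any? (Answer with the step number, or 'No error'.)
Step 2

Step 2 is incorrect due to a wrong exponent.
The step shows: (sin(θ)**2 + cos(θ)**2)/cos(θ)**3
The correct value should be: (sin(θ)**2 + cos(θ)**2)/cos(θ)**2

Explanation: The exponent -2 on cos(θ) was incorrectly written as -3: the term (sin(θ)**2 + cos(θ)**2)/cos(θ)**2 was incorrectly written as (sin(θ)**2 + cos(θ)**2)/cos(θ)**3
The later steps are derived from this incorrect expression, so the error originates in Step 2.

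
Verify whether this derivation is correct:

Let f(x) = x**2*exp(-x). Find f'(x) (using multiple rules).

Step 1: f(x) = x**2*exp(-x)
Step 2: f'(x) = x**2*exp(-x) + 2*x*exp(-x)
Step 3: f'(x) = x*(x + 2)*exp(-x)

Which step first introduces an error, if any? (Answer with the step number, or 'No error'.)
Step 2

Step 2 is incorrect due to a sign flip.
The step shows: x**2*exp(-x) + 2*x*exp(-x)
The correct value should be: -x**2*exp(-x) + 2*x*exp(-x)

Explanation: The sign of one term was flipped: the term -x**2*exp(-x) was incorrectly written as x**2*exp(-x)
The later steps are derived from this incorrect expression, so the error originates in Step 2.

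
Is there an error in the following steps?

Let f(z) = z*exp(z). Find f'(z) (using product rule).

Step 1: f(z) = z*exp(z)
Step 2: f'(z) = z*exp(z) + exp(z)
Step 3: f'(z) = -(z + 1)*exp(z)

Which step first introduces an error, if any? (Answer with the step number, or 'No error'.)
Step 3

Step 3 is incorrect due to a sign flip.
The step shows: -(z + 1)*exp(z)
The correct value should be: (z + 1)*exp(z)

Explanation: The sign of the whole expression was flipped: the term (z + 1)*exp(z) was incorrectly written as -(z + 1)*exp(z)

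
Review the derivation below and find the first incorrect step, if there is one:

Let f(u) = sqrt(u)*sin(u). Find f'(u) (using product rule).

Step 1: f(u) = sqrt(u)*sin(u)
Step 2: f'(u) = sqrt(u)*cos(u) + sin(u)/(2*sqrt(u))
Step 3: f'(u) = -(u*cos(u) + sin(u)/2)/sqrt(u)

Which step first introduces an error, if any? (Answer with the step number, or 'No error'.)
Step 3

Step 3 is incorrect due to a sign flip.
The step shows: -(u*cos(u) + sin(u)/2)/sqrt(u)
The correct value should be: (u*cos(u) + sin(u)/2)/sqrt(u)

Explanation: The sign of the whole expression was flipped: the term (u*cos(u) + sin(u)/2)/sqrt(u) was incorrectly written as -(u*cos(u) + sin(u)/2)/sqrt(u)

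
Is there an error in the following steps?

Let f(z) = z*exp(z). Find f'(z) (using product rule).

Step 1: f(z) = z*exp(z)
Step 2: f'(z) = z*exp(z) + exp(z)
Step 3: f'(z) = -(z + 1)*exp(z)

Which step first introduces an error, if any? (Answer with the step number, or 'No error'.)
Step 3

Step 3 is incorrect due to a sign flip.
The step shows: -(z + 1)*exp(z)
The correct value should be: (z + 1)*exp(z)

Explanation: The sign of the whole expression was flipped: the term (z + 1)*exp(z) was incorrectly written as -(z + 1)*exp(z)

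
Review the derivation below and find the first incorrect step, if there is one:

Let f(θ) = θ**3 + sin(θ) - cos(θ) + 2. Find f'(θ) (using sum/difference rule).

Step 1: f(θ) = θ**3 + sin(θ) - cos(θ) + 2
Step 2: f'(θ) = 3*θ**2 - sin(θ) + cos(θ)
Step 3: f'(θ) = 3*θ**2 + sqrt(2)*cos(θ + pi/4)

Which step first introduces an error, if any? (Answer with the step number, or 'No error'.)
Step 2

Step 2 is incorrect due to a sign flip.
The step shows: 3*θ**2 - sin(θ) + cos(θ)
The correct value should be: 3*θ**2 + sin(θ) + cos(θ)

Explanation: The sign of one term was flipped: the term sin(θ) was incorrectly written as -sin(θ)
The later steps are derived from this incorrect expression, so the error originates in Step 2.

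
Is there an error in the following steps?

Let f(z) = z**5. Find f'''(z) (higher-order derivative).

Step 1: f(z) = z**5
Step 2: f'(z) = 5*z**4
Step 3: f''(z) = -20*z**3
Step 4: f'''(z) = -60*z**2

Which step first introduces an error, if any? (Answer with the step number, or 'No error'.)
Step 3

Step 3 is incorrect due to a sign flip.
The step shows: -20*z**3
The correct value should be: 20*z**3

Explanation: The sign of the whole expression was flipped: the term 20*z**3 was incorrectly written as -20*z**3
The later steps are derived from this incorrect expression, so the error originates in Step 3.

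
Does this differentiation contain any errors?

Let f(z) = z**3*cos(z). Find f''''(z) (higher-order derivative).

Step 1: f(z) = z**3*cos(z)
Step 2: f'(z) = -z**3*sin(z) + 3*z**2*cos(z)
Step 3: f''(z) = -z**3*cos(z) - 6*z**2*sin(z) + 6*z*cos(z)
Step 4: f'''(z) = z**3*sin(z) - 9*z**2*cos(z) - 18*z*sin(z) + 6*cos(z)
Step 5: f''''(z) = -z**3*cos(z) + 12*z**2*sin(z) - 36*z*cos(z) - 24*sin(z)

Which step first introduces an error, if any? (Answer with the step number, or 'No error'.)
Step 5

Step 5 is incorrect due to a sign flip.
The step shows: -z**3*cos(z) + 12*z**2*sin(z) - 36*z*cos(z) - 24*sin(z)
The correct value should be: z**3*cos(z) + 12*z**2*sin(z) - 36*z*cos(z) - 24*sin(z)

Explanation: The sign of one term was flipped: the term z**3*cos(z) was incorrectly written as -z**3*cos(z)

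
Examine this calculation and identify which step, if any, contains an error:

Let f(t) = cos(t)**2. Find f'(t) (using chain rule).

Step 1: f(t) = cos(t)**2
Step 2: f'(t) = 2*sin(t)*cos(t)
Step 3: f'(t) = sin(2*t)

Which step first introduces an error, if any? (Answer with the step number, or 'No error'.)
Step 2

Step 2 is incorrect due to a sign flip.
The step shows: 2*sin(t)*cos(t)
The correct value should be: -2*sin(t)*cos(t)

Explanation: The sign of the whole expression was flipped: the term -2*sin(t)*cos(t) was incorrectly written as 2*sin(t)*cos(t)
The later steps are derived from this incorrect expression, so the error originates in Step 2.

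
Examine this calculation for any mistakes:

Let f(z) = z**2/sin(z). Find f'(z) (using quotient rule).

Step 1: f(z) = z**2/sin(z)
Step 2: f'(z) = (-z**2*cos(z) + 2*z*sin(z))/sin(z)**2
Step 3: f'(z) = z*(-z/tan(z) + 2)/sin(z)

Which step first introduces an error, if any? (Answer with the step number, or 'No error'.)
No error

All steps in this derivation are correct.
The final answer f'(z) = z*(-z/tan(z) + 2)/sin(z) is valid.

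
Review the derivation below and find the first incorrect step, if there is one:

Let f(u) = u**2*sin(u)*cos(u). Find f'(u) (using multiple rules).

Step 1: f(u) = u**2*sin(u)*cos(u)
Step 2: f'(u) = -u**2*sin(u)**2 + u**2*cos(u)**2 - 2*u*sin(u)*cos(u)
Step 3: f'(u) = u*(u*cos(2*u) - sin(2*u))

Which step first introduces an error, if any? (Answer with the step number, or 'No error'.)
Step 2

Step 2 is incorrect due to a sign flip.
The step shows: -u**2*sin(u)**2 + u**2*cos(u)**2 - 2*u*sin(u)*cos(u)
The correct value should be: -u**2*sin(u)**2 + u**2*cos(u)**2 + 2*u*sin(u)*cos(u)

Explanation: The sign of one term was flipped: the term 2*u*sin(u)*cos(u) was incorrectly written as -2*u*sin(u)*cos(u)
The later steps are derived from this incorrect expression, so the error originates in Step 2.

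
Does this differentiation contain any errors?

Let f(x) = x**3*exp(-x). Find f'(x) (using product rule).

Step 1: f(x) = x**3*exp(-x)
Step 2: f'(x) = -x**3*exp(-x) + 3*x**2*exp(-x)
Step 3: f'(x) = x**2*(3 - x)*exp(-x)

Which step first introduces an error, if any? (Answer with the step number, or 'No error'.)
No error

All steps in this derivation are correct.
The final answer f'(x) = x**2*(3 - x)*exp(-x) is valid.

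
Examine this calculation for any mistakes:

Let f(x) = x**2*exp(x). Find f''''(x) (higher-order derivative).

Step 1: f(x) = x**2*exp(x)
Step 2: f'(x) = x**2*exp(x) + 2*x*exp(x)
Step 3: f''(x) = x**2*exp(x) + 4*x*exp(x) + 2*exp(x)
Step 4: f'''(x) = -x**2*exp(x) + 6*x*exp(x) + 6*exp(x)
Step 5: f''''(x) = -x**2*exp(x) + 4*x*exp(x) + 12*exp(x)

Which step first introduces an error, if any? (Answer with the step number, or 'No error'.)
Step 4

Step 4 is incorrect due to a sign flip.
The step shows: -x**2*exp(x) + 6*x*exp(x) + 6*exp(x)
The correct value should be: x**2*exp(x) + 6*x*exp(x) + 6*exp(x)

Explanation: The sign of one term was flipped: the term x**2*exp(x) was incorrectly written as -x**2*exp(x)
The later steps are derived from this incorrect expression, so the error originates in Step 4.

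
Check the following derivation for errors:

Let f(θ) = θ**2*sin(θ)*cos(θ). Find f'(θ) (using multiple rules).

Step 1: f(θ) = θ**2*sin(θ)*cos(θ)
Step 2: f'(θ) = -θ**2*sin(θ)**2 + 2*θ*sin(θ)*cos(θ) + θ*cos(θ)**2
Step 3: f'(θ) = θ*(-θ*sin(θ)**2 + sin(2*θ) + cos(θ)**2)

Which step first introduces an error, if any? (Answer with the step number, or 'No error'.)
Step 2

Step 2 is incorrect due to a wrong exponent.
The step shows: -θ**2*sin(θ)**2 + 2*θ*sin(θ)*cos(θ) + θ*cos(θ)**2
The correct value should be: -θ**2*sin(θ)**2 + θ**2*cos(θ)**2 + 2*θ*sin(θ)*cos(θ)

Explanation: The exponent 2 on θ was incorrectly written as 1: the term θ**2*cos(θ)**2 was incorrectly written as θ*cos(θ)**2
The later steps are derived from this incorrect expression, so the error originates in Step 2.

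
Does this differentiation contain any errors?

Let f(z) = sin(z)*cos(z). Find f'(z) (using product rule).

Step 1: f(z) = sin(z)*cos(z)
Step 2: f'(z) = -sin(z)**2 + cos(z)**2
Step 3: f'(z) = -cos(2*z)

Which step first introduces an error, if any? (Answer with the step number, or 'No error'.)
Step 3

Step 3 is incorrect due to a sign flip.
The step shows: -cos(2*z)
The correct value should be: cos(2*z)

Explanation: The sign of the whole expression was flipped: the term cos(2*z) was incorrectly written as -cos(2*z)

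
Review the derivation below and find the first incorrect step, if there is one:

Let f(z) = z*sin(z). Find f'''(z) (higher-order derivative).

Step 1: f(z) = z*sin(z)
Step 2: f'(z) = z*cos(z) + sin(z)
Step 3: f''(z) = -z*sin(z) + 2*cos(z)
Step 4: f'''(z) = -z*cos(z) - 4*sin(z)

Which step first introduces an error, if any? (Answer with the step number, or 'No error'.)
Step 4

Step 4 is incorrect due to a wrong coefficient.
The step shows: -z*cos(z) - 4*sin(z)
The correct value should be: -z*cos(z) - 3*sin(z)

Explanation: The coefficient -3 was incorrectly written as -4: the term -3*sin(z) was incorrectly written as -4*sin(z)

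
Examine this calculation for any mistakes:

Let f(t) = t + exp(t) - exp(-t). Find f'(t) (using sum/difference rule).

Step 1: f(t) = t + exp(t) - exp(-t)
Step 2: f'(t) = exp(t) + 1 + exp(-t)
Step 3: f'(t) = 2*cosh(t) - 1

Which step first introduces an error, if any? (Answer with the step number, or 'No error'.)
Step 3

Step 3 is incorrect due to a sign flip.
The step shows: 2*cosh(t) - 1
The correct value should be: 2*cosh(t) + 1

Explanation: The sign of one term was flipped: the term 1 was incorrectly written as -1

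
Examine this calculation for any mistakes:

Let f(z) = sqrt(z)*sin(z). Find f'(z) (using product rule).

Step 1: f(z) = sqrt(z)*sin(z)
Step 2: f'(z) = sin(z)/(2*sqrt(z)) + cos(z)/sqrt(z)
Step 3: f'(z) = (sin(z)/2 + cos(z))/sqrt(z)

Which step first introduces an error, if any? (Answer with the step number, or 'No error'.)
Step 2

Step 2 is incorrect due to a wrong exponent.
The step shows: sin(z)/(2*sqrt(z)) + cos(z)/sqrt(z)
The correct value should be: sqrt(z)*cos(z) + sin(z)/(2*sqrt(z))

Explanation: The exponent 1/2 on z was incorrectly written as -1/2: the term sqrt(z)*cos(z) was incorrectly written as cos(z)/sqrt(z)
The later steps are derived from this incorrect expression, so the error originates in Step 2.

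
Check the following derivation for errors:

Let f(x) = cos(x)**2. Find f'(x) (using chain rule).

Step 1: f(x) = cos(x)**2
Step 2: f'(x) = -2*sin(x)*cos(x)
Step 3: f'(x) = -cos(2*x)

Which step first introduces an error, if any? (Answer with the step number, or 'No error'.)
Step 3

Step 3 is incorrect due to a wrong trig function.
The step shows: -cos(2*x)
The correct value should be: -sin(2*x)

Explanation: sin(2*x) was incorrectly written as cos(2*x): the term -sin(2*x) was incorrectly written as -cos(2*x)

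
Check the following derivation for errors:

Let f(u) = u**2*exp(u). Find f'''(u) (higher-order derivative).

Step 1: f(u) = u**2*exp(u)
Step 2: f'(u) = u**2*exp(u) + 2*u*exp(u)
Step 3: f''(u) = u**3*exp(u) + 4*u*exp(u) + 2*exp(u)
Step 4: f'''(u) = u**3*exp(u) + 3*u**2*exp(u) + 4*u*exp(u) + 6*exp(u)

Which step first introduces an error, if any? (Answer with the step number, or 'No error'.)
Step 3

Step 3 is incorrect due to a wrong exponent.
The step shows: u**3*exp(u) + 4*u*exp(u) + 2*exp(u)
The correct value should be: u**2*exp(u) + 4*u*exp(u) + 2*exp(u)

Explanation: The exponent 2 on u was incorrectly written as 3: the term u**2*exp(u) was incorrectly written as u**3*exp(u)
The later steps are derived from this incorrect expression, so the error originates in Step 3.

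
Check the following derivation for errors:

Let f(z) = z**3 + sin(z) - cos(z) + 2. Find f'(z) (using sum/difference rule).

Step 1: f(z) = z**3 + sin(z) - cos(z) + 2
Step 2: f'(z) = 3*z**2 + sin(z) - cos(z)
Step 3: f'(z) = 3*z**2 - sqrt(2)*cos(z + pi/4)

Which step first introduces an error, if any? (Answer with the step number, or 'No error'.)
Step 2

Step 2 is incorrect due to a sign flip.
The step shows: 3*z**2 + sin(z) - cos(z)
The correct value should be: 3*z**2 + sin(z) + cos(z)

Explanation: The sign of one term was flipped: the term cos(z) was incorrectly written as -cos(z)
The later steps are derived from this incorrect expression, so the error originates in Step 2.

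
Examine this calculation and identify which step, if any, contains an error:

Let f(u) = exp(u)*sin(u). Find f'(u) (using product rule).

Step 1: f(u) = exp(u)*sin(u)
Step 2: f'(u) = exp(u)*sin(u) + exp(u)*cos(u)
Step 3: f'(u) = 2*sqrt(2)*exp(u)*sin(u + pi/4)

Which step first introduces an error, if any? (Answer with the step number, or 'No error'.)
Step 3

Step 3 is incorrect due to a wrong exponent.
The step shows: 2*sqrt(2)*exp(u)*sin(u + pi/4)
The correct value should be: sqrt(2)*exp(u)*sin(u + pi/4)

Explanation: The exponent 1/2 on 2 was incorrectly written as 3/2: the term sqrt(2)*exp(u)*sin(u + pi/4) was incorrectly written as 2*sqrt(2)*exp(u)*sin(u + pi/4)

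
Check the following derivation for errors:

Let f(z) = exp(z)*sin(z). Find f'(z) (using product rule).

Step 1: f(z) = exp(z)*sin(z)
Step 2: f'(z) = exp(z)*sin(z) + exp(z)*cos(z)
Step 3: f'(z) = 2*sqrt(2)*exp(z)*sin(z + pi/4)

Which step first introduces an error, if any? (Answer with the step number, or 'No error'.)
Step 3

Step 3 is incorrect due to a wrong exponent.
The step shows: 2*sqrt(2)*exp(z)*sin(z + pi/4)
The correct value should be: sqrt(2)*exp(z)*sin(z + pi/4)

Explanation: The exponent 1/2 on 2 was incorrectly written as 3/2: the term sqrt(2)*exp(z)*sin(z + pi/4) was incorrectly written as 2*sqrt(2)*exp(z)*sin(z + pi/4)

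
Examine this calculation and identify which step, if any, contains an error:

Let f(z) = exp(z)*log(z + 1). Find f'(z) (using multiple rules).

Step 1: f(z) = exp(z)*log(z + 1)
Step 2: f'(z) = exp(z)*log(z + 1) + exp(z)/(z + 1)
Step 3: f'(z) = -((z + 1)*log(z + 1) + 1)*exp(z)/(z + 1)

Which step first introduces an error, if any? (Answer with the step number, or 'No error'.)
Step 3

Step 3 is incorrect due to a sign flip.
The step shows: -((z + 1)*log(z + 1) + 1)*exp(z)/(z + 1)
The correct value should be: ((z + 1)*log(z + 1) + 1)*exp(z)/(z + 1)

Explanation: The sign of the whole expression was flipped: the term ((z + 1)*log(z + 1) + 1)*exp(z)/(z + 1) was incorrectly written as -((z + 1)*log(z + 1) + 1)*exp(z)/(z + 1)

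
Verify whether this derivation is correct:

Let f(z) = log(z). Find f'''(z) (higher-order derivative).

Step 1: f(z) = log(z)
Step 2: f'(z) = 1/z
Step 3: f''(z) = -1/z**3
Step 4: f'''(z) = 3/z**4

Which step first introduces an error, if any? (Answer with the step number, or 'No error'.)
Step 3

Step 3 is incorrect due to a wrong exponent.
The step shows: -1/z**3
The correct value should be: -1/z**2

Explanation: The exponent -2 on z was incorrectly written as -3: the term -1/z**2 was incorrectly written as -1/z**3
The later steps are derived from this incorrect expression, so the error originates in Step 3.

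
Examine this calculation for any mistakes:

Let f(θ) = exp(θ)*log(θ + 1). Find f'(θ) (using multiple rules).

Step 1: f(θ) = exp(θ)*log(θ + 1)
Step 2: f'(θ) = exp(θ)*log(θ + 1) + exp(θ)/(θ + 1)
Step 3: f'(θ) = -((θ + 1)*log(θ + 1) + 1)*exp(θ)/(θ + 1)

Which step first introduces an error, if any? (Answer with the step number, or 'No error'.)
Step 3

Step 3 is incorrect due to a sign flip.
The step shows: -((θ + 1)*log(θ + 1) + 1)*exp(θ)/(θ + 1)
The correct value should be: ((θ + 1)*log(θ + 1) + 1)*exp(θ)/(θ + 1)

Explanation: The sign of the whole expression was flipped: the term ((θ + 1)*log(θ + 1) + 1)*exp(θ)/(θ + 1) was incorrectly written as -((θ + 1)*log(θ + 1) + 1)*exp(θ)/(θ + 1)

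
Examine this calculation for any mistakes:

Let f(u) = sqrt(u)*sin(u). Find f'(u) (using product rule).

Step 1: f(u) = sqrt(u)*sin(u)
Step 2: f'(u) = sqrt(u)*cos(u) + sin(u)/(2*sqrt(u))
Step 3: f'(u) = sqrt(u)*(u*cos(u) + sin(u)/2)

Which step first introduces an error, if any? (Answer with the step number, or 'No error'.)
Step 3

Step 3 is incorrect due to a wrong exponent.
The step shows: sqrt(u)*(u*cos(u) + sin(u)/2)
The correct value should be: (u*cos(u) + sin(u)/2)/sqrt(u)

Explanation: The exponent -1/2 on u was incorrectly written as 1/2: the term (u*cos(u) + sin(u)/2)/sqrt(u) was incorrectly written as sqrt(u)*(u*cos(u) + sin(u)/2)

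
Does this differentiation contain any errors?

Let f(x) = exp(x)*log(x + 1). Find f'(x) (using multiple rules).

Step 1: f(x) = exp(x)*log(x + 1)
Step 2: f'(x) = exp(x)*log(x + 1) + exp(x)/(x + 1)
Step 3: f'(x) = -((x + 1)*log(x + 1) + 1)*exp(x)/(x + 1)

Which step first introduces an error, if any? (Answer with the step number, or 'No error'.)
Step 3

Step 3 is incorrect due to a sign flip.
The step shows: -((x + 1)*log(x + 1) + 1)*exp(x)/(x + 1)
The correct value should be: ((x + 1)*log(x + 1) + 1)*exp(x)/(x + 1)

Explanation: The sign of the whole expression was flipped: the term ((x + 1)*log(x + 1) + 1)*exp(x)/(x + 1) was incorrectly written as -((x + 1)*log(x + 1) + 1)*exp(x)/(x + 1)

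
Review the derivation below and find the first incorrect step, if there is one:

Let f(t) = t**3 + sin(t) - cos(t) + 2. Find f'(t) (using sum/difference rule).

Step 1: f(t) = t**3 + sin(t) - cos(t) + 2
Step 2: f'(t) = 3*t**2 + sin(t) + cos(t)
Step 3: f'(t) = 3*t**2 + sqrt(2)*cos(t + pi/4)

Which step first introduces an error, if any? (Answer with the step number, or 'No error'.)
Step 3

Step 3 is incorrect due to a wrong trig function.
The step shows: 3*t**2 + sqrt(2)*cos(t + pi/4)
The correct value should be: 3*t**2 + sqrt(2)*sin(t + pi/4)

Explanation: sin(t + pi/4) was incorrectly written as cos(t + pi/4): the term sqrt(2)*sin(t + pi/4) was incorrectly written as sqrt(2)*cos(t + pi/4)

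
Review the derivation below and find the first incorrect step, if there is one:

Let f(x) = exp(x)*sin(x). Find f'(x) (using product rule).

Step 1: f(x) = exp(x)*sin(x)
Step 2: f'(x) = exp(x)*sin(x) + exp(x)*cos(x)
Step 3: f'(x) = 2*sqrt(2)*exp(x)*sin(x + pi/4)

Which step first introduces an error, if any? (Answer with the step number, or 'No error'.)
Step 3

Step 3 is incorrect due to a wrong exponent.
The step shows: 2*sqrt(2)*exp(x)*sin(x + pi/4)
The correct value should be: sqrt(2)*exp(x)*sin(x + pi/4)

Explanation: The exponent 1/2 on 2 was incorrectly written as 3/2: the term sqrt(2)*exp(x)*sin(x + pi/4) was incorrectly written as 2*sqrt(2)*exp(x)*sin(x + pi/4)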